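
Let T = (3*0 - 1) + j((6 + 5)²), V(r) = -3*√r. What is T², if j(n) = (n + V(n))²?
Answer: 59954049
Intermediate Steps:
j(n) = (n - 3*√n)²
T = 7743 (T = (3*0 - 1) + (-(6 + 5)² + 3*√((6 + 5)²))² = (0 - 1) + (-1*11² + 3*√(11²))² = -1 + (-1*121 + 3*√121)² = -1 + (-121 + 3*11)² = -1 + (-121 + 33)² = -1 + (-88)² = -1 + 7744 = 7743)
T² = 7743² = 59954049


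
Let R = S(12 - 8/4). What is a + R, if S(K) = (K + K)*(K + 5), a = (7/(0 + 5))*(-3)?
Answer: 1479/5 ≈ 295.80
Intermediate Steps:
a = -21/5 (a = (7/5)*(-3) = -21/5 ≈ -4.2000)
S(K) = 2*K*(5 + K) (S(K) = (2*K)*(5 + K) = 2*K*(5 + K))
R = 300 (R = 2*(12 - 8/4)*(5 + (12 - 8/4)) = 2*(12 - 8*¼)*(5 + (12 - 8*¼)) = 2*(12 - 2)*(5 + (12 - 2)) = 2*10*(5 + 10) = 2*10*15 = 300)
a + R = -21/5 + 300 = 1479/5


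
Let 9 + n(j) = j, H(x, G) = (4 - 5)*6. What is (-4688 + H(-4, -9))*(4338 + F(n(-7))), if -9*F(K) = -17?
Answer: -183342946/9 ≈ -2.0371e+7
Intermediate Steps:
H(x, G) = -6 (H(x, G) = -1*6 = -6)
n(j) = -9 + j
F(K) = 17/9 (F(K) = -1/9*(-17) = 17/9)
(-4688 + H(-4, -9))*(4338 + F(n(-7))) = (-4688 - 6)*(4338 + 17/9) = -4694*39059/9 = -183342946/9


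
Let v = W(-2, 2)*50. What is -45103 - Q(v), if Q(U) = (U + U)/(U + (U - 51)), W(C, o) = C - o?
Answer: -20341853/451 ≈ -45104.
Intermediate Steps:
v = -200 (v = (-2 - 1*2)*50 = (-2 - 2)*50 = -4*50 = -200)
Q(U) = 2*U/(-51 + 2*U) (Q(U) = (2*U)/(U + (-51 + U)) = (2*U)/(-51 + 2*U) = 2*U/(-51 + 2*U))
-45103 - Q(v) = -45103 - 2*(-200)/(-51 + 2*(-200)) = -45103 - 2*(-200)/(-51 - 400) = -45103 - 2*(-200)/(-451) = -45103 - 2*(-200)*(-1)/451 = -45103 - 1*400/451 = -45103 - 400/451 = -20341853/451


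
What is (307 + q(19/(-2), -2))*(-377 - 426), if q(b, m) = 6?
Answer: -251339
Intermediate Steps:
(307 + q(19/(-2), -2))*(-377 - 426) = (307 + 6)*(-377 - 426) = 313*(-803) = -251339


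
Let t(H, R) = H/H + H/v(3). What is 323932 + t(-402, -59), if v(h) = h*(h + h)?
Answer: 971732/3 ≈ 3.2391e+5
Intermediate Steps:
v(h) = 2*h² (v(h) = h*(2*h) = 2*h²)
t(H, R) = 1 + H/18 (t(H, R) = H/H + H/((2*3²)) = 1 + H/((2*9)) = 1 + H/18)
323932 + t(-402, -59) = 323932 + (1 + (1/18)*(-402)) = 323932 + (1 - 67/3) = 323932 - 64/3 = 971732/3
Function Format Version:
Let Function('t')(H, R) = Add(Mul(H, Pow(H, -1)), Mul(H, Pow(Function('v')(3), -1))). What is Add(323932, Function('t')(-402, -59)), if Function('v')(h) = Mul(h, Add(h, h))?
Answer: Rational(971732, 3) ≈ 3.2391e+5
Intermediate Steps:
Function('v')(h) = Mul(2, Pow(h, 2)) (Function('v')(h) = Mul(h, Mul(2, h)) = Mul(2, Pow(h, 2)))
Function('t')(H, R) = Add(1, Mul(Rational(1, 18), H)) (Function('t')(H, R) = Add(Mul(H, Pow(H, -1)), Mul(H, Pow(Mul(2, Pow(3, 2)), -1))) = Add(1, Mul(H, Pow(Mul(2, 9), -1))) = Add(1, Mul(H, Pow(18, -1))) = Add(1, Mul(H, Rational(1, 18))) = Add(1, Mul(Rational(1, 18), H)))
Add(323932, Function('t')(-402, -59)) = Add(323932, Add(1, Mul(Rational(1, 18), -402))) = Add(323932, Add(1, Rational(-67, 3))) = Add(323932, Rational(-64, 3)) = Rational(971732, 3)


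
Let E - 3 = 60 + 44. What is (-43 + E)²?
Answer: 4096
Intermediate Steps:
E = 107 (E = 3 + (60 + 44) = 3 + 104 = 107)
(-43 + E)² = (-43 + 107)² = 64² = 4096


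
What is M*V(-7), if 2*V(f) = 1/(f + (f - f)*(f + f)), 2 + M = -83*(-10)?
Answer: -414/7 ≈ -59.143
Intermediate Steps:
M = 828 (M = -2 - 83*(-10) = -2 + 830 = 828)
V(f) = 1/(2*f) (V(f) = 1/(2*(f + (f - f)*(f + f))) = 1/(2*(f + 0*(2*f))) = 1/(2*(f + 0)) = 1/(2*f))
M*V(-7) = 828*((½)/(-7)) = 828*((½)*(-⅐)) = 828*(-1/14) = -414/7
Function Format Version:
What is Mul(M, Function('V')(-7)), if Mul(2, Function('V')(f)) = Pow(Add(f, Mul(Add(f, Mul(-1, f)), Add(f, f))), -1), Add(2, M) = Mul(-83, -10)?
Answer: Rational(-414, 7) ≈ -59.143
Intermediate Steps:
M = 828 (M = Add(-2, Mul(-83, -10)) = Add(-2, 830) = 828)
Function('V')(f) = Mul(Rational(1, 2), Pow(f, -1)) (Function('V')(f) = Mul(Rational(1, 2), Pow(Add(f, Mul(Add(f, Mul(-1, f)), Add(f, f))), -1)) = Mul(Rational(1, 2), Pow(Add(f, Mul(0, Mul(2, f))), -1)) = Mul(Rational(1, 2), Pow(Add(f, 0), -1)) = Mul(Rational(1, 2), Pow(f, -1)))
Mul(M, Function('V')(-7)) = Mul(828, Mul(Rational(1, 2), Pow(-7, -1))) = Mul(828, Mul(Rational(1, 2), Rational(-1, 7))) = Mul(828, Rational(-1, 14)) = Rational(-414, 7)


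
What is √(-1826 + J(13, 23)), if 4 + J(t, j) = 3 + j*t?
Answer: 2*I*√382 ≈ 39.09*I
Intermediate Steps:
J(t, j) = -1 + j*t (J(t, j) = -4 + (3 + j*t) = -1 + j*t)
√(-1826 + J(13, 23)) = √(-1826 + (-1 + 23*13)) = √(-1826 + (-1 + 299)) = √(-1826 + 298) = √(-1528) = 2*I*√382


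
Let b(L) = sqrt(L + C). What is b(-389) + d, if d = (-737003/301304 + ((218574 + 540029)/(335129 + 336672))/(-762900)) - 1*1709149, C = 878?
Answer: -65983251623937973076353/38605854253925400 + sqrt(489) ≈ -1.7091e+6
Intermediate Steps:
d = -65983251623937973076353/38605854253925400 (d = (-737003*1/301304 + (758603/671801)*(-1/762900)) - 1709149 = (-737003/301304 + (758603*(1/671801))*(-1/762900)) - 1709149 = (-737003/301304 + (758603/671801)*(-1/762900)) - 1709149 = (-737003/301304 - 758603/512516982900) - 1709149 = -94431695629591753/38605854253925400 - 1709149 = -65983251623937973076353/38605854253925400 ≈ -1.7092e+6)
b(L) = sqrt(878 + L) (b(L) = sqrt(L + 878) = sqrt(878 + L))
b(-389) + d = sqrt(878 - 389) - 65983251623937973076353/38605854253925400 = sqrt(489) - 65983251623937973076353/38605854253925400 = -65983251623937973076353/38605854253925400 + sqrt(489)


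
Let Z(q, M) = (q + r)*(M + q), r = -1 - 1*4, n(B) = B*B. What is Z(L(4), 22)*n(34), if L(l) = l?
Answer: -30056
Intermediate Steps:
n(B) = B**2
r = -5 (r = -1 - 4 = -5)
Z(q, M) = (-5 + q)*(M + q) (Z(q, M) = (q - 5)*(M + q) = (-5 + q)*(M + q))
Z(L(4), 22)*n(34) = (4**2 - 5*22 - 5*4 + 22*4)*34**2 = (16 - 110 - 20 + 88)*1156 = -26*1156 = -30056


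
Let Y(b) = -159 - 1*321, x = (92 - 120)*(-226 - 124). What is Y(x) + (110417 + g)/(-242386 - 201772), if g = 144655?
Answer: -106725456/222079 ≈ -480.57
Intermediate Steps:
x = 9800 (x = -28*(-350) = 9800)
Y(b) = -480 (Y(b) = -159 - 321 = -480)
Y(x) + (110417 + g)/(-242386 - 201772) = -480 + (110417 + 144655)/(-242386 - 201772) = -480 + 255072/(-444158) = -480 + 255072*(-1/444158) = -480 - 127536/222079 = -106725456/222079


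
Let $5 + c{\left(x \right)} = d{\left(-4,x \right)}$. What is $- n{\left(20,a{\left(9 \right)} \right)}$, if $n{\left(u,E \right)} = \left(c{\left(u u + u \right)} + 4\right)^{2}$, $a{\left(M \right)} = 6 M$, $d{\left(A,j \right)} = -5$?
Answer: $-36$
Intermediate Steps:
$c{\left(x \right)} = -10$ ($c{\left(x \right)} = -5 - 5 = -10$)
$n{\left(u,E \right)} = 36$ ($n{\left(u,E \right)} = \left(-10 + 4\right)^{2} = \left(-6\right)^{2} = 36$)
$- n{\left(20,a{\left(9 \right)} \right)} = \left(-1\right) 36 = -36$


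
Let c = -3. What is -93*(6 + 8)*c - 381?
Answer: 3525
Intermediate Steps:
-93*(6 + 8)*c - 381 = -93*(6 + 8)*(-3) - 381 = -1302*(-3) - 381 = -93*(-42) - 381 = 3906 - 381 = 3525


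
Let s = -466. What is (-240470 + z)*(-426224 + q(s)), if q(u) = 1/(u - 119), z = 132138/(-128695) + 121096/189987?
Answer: 209431929622858723449068/2043352932075 ≈ 1.0249e+11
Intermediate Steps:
z = -1360007498/3492910995 (z = 132138*(-1/128695) + 121096*(1/189987) = -132138/128695 + 121096/189987 = -1360007498/3492910995 ≈ -0.38936)
q(u) = 1/(-119 + u)
(-240470 + z)*(-426224 + q(s)) = (-240470 - 1360007498/3492910995)*(-426224 + 1/(-119 - 466)) = -839941666975148*(-426224 + 1/(-585))/3492910995 = -839941666975148*(-426224 - 1/585)/3492910995 = -839941666975148/3492910995*(-249341041/585) = 209431929622858723449068/2043352932075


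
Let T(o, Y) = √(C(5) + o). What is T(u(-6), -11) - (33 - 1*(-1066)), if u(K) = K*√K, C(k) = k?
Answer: -1099 + √(5 - 6*I*√6) ≈ -1095.8 - 2.2939*I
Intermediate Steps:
u(K) = K^(3/2)
T(o, Y) = √(5 + o)
T(u(-6), -11) - (33 - 1*(-1066)) = √(5 + (-6)^(3/2)) - (33 - 1*(-1066)) = √(5 - 6*I*√6) - (33 + 1066) = √(5 - 6*I*√6) - 1*1099 = √(5 - 6*I*√6) - 1099 = -1099 + √(5 - 6*I*√6)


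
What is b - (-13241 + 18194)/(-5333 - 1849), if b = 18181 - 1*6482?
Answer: 28009057/2394 ≈ 11700.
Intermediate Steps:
b = 11699 (b = 18181 - 6482 = 11699)
b - (-13241 + 18194)/(-5333 - 1849) = 11699 - (-13241 + 18194)/(-5333 - 1849) = 11699 - 4953/(-7182) = 11699 - 4953*(-1)/7182 = 11699 - 1*(-1651/2394) = 11699 + 1651/2394 = 28009057/2394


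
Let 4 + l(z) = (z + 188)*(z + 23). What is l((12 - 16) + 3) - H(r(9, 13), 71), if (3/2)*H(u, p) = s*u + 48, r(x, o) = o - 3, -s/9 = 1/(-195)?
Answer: 53010/13 ≈ 4077.7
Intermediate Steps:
s = 3/65 (s = -9/(-195) = -9*(-1/195) = 3/65 ≈ 0.046154)
r(x, o) = -3 + o
H(u, p) = 32 + 2*u/65 (H(u, p) = 2*(3*u/65 + 48)/3 = 2*(48 + 3*u/65)/3 = 32 + 2*u/65)
l(z) = -4 + (23 + z)*(188 + z) (l(z) = -4 + (z + 188)*(z + 23) = -4 + (188 + z)*(23 + z) = -4 + (23 + z)*(188 + z))
l((12 - 16) + 3) - H(r(9, 13), 71) = (4320 + ((12 - 16) + 3)² + 211*((12 - 16) + 3)) - (32 + 2*(-3 + 13)/65) = (4320 + (-4 + 3)² + 211*(-4 + 3)) - (32 + (2/65)*10) = (4320 + (-1)² + 211*(-1)) - (32 + 4/13) = (4320 + 1 - 211) - 1*420/13 = 4110 - 420/13 = 53010/13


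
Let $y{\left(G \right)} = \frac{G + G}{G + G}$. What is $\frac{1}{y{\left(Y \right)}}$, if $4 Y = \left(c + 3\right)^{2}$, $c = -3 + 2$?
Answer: $1$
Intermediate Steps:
$c = -1$
$Y = 1$ ($Y = \frac{\left(-1 + 3\right)^{2}}{4} = \frac{2^{2}}{4} = \frac{1}{4} \cdot 4 = 1$)
$y{\left(G \right)} = 1$ ($y{\left(G \right)} = \frac{2 G}{2 G} = 2 G \frac{1}{2 G} = 1$)
$\frac{1}{y{\left(Y \right)}} = 1^{-1} = 1$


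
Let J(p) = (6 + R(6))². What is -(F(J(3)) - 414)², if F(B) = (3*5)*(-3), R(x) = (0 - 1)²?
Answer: -210681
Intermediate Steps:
R(x) = 1 (R(x) = (-1)² = 1)
J(p) = 49 (J(p) = (6 + 1)² = 7² = 49)
F(B) = -45 (F(B) = 15*(-3) = -45)
-(F(J(3)) - 414)² = -(-45 - 414)² = -1*(-459)² = -1*210681 = -210681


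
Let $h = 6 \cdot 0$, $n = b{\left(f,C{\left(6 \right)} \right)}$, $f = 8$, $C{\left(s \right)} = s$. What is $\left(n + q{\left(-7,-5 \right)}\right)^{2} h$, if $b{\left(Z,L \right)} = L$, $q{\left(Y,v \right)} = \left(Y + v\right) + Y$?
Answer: $0$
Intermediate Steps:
$q{\left(Y,v \right)} = v + 2 Y$
$n = 6$
$h = 0$
$\left(n + q{\left(-7,-5 \right)}\right)^{2} h = \left(6 + \left(-5 + 2 \left(-7\right)\right)\right)^{2} \cdot 0 = \left(6 - 19\right)^{2} \cdot 0 = \left(-13\right)^{2} \cdot 0 = 169 \cdot 0 = 0$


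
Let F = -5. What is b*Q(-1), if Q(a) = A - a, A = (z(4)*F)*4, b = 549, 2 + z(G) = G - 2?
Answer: 549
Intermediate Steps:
z(G) = -4 + G (z(G) = -2 + (G - 2) = -2 + (-2 + G) = -4 + G)
A = 0 (A = ((-4 + 4)*(-5))*4 = (0*(-5))*4 = 0*4 = 0)
Q(a) = -a (Q(a) = 0 - a = -a)
b*Q(-1) = 549*(-1*(-1)) = 549*1 = 549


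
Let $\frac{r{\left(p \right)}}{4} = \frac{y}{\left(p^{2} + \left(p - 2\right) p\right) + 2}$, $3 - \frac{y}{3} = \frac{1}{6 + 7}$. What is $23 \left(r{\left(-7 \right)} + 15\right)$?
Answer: $\frac{4577}{13} \approx 352.08$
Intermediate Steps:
$y = \frac{114}{13}$ ($y = 9 - \frac{3}{6 + 7} = 9 - \frac{3}{13} = \frac{114}{13} \approx 8.7692$)
$r{\left(p \right)} = \frac{456}{13 \left(2 + p^{2} + p \left(-2 + p\right)\right)}$ ($r{\left(p \right)} = 4 \frac{114}{13 \left(\left(p^{2} + \left(p - 2\right) p\right) + 2\right)} = 4 \frac{114}{13 \left(\left(p^{2} + \left(-2 + p\right) p\right) + 2\right)} = 4 \frac{114}{13 \left(\left(p^{2} + p \left(-2 + p\right)\right) + 2\right)} = 4 \frac{114}{13 \left(2 + p^{2} + p \left(-2 + p\right)\right)} = \frac{456}{13 \left(2 + p^{2} + p \left(-2 + p\right)\right)}$)
$23 \left(r{\left(-7 \right)} + 15\right) = 23 \left(\frac{228}{13 \left(1 + \left(-7\right)^{2} - -7\right)} + 15\right) = 23 \left(\frac{228}{13 \left(1 + 49 + 7\right)} + 15\right) = 23 \left(\frac{228}{13 \cdot 57} + 15\right) = 23 \left(\frac{228}{13} \cdot \frac{1}{57} + 15\right) = 23 \left(\frac{4}{13} + 15\right) = 23 \cdot \frac{199}{13} = \frac{4577}{13}$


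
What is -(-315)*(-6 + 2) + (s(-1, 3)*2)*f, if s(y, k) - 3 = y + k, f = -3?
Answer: -1290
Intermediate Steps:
s(y, k) = 3 + k + y (s(y, k) = 3 + (y + k) = 3 + (k + y) = 3 + k + y)
-(-315)*(-6 + 2) + (s(-1, 3)*2)*f = -(-315)*(-6 + 2) + ((3 + 3 - 1)*2)*(-3) = -(-315)*(-4) + (5*2)*(-3) = -63*20 + 10*(-3) = -1260 - 30 = -1290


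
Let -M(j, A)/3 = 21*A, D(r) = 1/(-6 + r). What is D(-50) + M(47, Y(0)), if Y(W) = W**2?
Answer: -1/56 ≈ -0.017857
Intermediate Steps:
M(j, A) = -63*A
D(-50) + M(47, Y(0)) = 1/(-6 - 50) - 63*0**2 = 1/(-56) - 63*0 = -1/56 + 0 = -1/56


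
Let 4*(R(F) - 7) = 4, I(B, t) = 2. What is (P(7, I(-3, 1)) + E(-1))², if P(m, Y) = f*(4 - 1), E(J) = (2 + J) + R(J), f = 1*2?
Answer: 225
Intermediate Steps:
f = 2
R(F) = 8 (R(F) = 7 + (¼)*4 = 7 + 1 = 8)
E(J) = 10 + J (E(J) = (2 + J) + 8 = 10 + J)
P(m, Y) = 6 (P(m, Y) = 2*(4 - 1) = 2*3 = 6)
(P(7, I(-3, 1)) + E(-1))² = (6 + (10 - 1))² = (6 + 9)² = 15² = 225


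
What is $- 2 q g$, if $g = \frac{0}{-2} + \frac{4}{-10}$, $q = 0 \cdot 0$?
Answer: $0$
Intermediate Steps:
$q = 0$
$g = - \frac{2}{5}$ ($g = 0 \left(- \frac{1}{2}\right) + 4 \left(- \frac{1}{10}\right) = 0 - \frac{2}{5} = - \frac{2}{5} \approx -0.4$)
$- 2 q g = \left(-2\right) 0 \left(- \frac{2}{5}\right) = 0 \left(- \frac{2}{5}\right) = 0$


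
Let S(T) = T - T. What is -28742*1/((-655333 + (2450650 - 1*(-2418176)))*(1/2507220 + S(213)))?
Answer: -72062517240/4213493 ≈ -17103.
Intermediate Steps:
S(T) = 0
-28742*1/((-655333 + (2450650 - 1*(-2418176)))*(1/2507220 + S(213))) = -28742*1/((-655333 + (2450650 - 1*(-2418176)))*(1/2507220 + 0)) = -28742*1/((-655333 + (2450650 + 2418176))*(1/2507220 + 0)) = -28742*2507220/(-655333 + 4868826) = -28742/((1/2507220)*4213493) = -28742/4213493/2507220 = -28742*2507220/4213493 = -72062517240/4213493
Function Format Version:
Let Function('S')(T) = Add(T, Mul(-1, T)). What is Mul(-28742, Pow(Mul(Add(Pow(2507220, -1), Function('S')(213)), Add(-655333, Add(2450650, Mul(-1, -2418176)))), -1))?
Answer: Rational(-72062517240, 4213493) ≈ -17103.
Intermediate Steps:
Function('S')(T) = 0
Mul(-28742, Pow(Mul(Add(Pow(2507220, -1), Function('S')(213)), Add(-655333, Add(2450650, Mul(-1, -2418176)))), -1)) = Mul(-28742, Pow(Mul(Add(Pow(2507220, -1), 0), Add(-655333, Add(2450650, Mul(-1, -2418176)))), -1)) = Mul(-28742, Pow(Mul(Add(Rational(1, 2507220), 0), Add(-655333, Add(2450650, 2418176))), -1)) = Mul(-28742, Pow(Mul(Rational(1, 2507220), Add(-655333, 4868826)), -1)) = Mul(-28742, Pow(Mul(Rational(1, 2507220), 4213493), -1)) = Mul(-28742, Pow(Rational(4213493, 2507220), -1)) = Mul(-28742, Rational(2507220, 4213493)) = Rational(-72062517240, 4213493)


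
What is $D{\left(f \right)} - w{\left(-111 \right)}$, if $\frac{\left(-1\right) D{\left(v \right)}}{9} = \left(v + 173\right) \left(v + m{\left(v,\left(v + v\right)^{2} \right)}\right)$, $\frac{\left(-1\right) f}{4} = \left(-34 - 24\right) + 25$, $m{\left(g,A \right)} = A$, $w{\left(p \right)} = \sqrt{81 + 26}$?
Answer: $-191677860 - \sqrt{107} \approx -1.9168 \cdot 10^{8}$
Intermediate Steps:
$w{\left(p \right)} = \sqrt{107}$
$f = 132$ ($f = - 4 \left(\left(-34 - 24\right) + 25\right) = - 4 \left(-58 + 25\right) = \left(-4\right) \left(-33\right) = 132$)
$D{\left(v \right)} = - 9 \left(173 + v\right) \left(v + 4 v^{2}\right)$ ($D{\left(v \right)} = - 9 \left(v + 173\right) \left(v + \left(v + v\right)^{2}\right) = - 9 \left(173 + v\right) \left(v + \left(2 v\right)^{2}\right) = - 9 \left(173 + v\right) \left(v + 4 v^{2}\right)$)
$D{\left(f \right)} - w{\left(-111 \right)} = 9 \cdot 132 \left(-173 - 91476 - 4 \cdot 132^{2}\right) - \sqrt{107} = 9 \cdot 132 \left(-173 - 91476 - 69696\right) - \sqrt{107} = 9 \cdot 132 \left(-161345\right) - \sqrt{107} = -191677860 - \sqrt{107}$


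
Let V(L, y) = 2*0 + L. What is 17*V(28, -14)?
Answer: 476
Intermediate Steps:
V(L, y) = L (V(L, y) = 0 + L = L)
17*V(28, -14) = 17*28 = 476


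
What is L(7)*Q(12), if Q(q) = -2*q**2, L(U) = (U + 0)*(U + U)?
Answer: -28224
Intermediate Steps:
L(U) = 2*U**2 (L(U) = U*(2*U) = 2*U**2)
L(7)*Q(12) = (2*7**2)*(-2*12**2) = (2*49)*(-2*144) = 98*(-288) = -28224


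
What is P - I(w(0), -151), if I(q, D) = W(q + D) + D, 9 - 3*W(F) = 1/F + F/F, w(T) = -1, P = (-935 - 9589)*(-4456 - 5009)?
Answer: 45422072599/456 ≈ 9.9610e+7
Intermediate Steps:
P = 99609660 (P = -10524*(-9465) = 99609660)
W(F) = 8/3 - 1/(3*F) (W(F) = 3 - (1/F + F/F)/3 = 3 - (1/F + 1)/3 = 3 - (1 + 1/F)/3 = 3 + (-1/3 - 1/(3*F)) = 8/3 - 1/(3*F))
I(q, D) = D + (-1 + 8*D + 8*q)/(3*(D + q)) (I(q, D) = (-1 + 8*(q + D))/(3*(q + D)) + D = (-1 + 8*(D + q))/(3*(D + q)) + D = (-1 + (8*D + 8*q))/(3*(D + q)) + D = (-1 + 8*D + 8*q)/(3*(D + q)) + D = D + (-1 + 8*D + 8*q)/(3*(D + q)))
P - I(w(0), -151) = 99609660 - (-1 + 8*(-151) + 8*(-1) + 3*(-151)*(-151 - 1))/(3*(-151 - 1)) = 99609660 - (-1 - 1208 - 8 + 3*(-151)*(-152))/(3*(-152)) = 99609660 - (-1)*(-1 - 1208 - 8 + 68856)/(3*152) = 99609660 - (-1)*67639/(3*152) = 99609660 - 1*(-67639/456) = 99609660 + 67639/456 = 45422072599/456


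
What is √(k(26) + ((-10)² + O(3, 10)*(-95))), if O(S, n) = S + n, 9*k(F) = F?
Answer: I*√10189/3 ≈ 33.647*I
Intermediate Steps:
k(F) = F/9
√(k(26) + ((-10)² + O(3, 10)*(-95))) = √((⅑)*26 + ((-10)² + (3 + 10)*(-95))) = √(26/9 + (100 + 13*(-95))) = √(26/9 + (100 - 1235)) = √(26/9 - 1135) = √(-10189/9) = I*√10189/3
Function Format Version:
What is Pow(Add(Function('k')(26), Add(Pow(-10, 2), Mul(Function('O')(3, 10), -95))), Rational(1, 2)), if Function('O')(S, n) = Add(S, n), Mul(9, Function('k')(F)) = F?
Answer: Mul(Rational(1, 3), I, Pow(10189, Rational(1, 2))) ≈ Mul(33.647, I)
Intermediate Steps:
Function('k')(F) = Mul(Rational(1, 9), F)
Pow(Add(Function('k')(26), Add(Pow(-10, 2), Mul(Function('O')(3, 10), -95))), Rational(1, 2)) = Pow(Add(Mul(Rational(1, 9), 26), Add(Pow(-10, 2), Mul(Add(3, 10), -95))), Rational(1, 2)) = Pow(Add(Rational(26, 9), Add(100, Mul(13, -95))), Rational(1, 2)) = Pow(Add(Rational(26, 9), Add(100, -1235)), Rational(1, 2)) = Pow(Add(Rational(26, 9), -1135), Rational(1, 2)) = Pow(Rational(-10189, 9), Rational(1, 2)) = Mul(Rational(1, 3), I, Pow(10189, Rational(1, 2)))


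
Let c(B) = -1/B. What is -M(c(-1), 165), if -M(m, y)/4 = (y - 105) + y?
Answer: 900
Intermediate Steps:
M(m, y) = 420 - 8*y (M(m, y) = -4*((y - 105) + y) = -4*((-105 + y) + y) = -4*(-105 + 2*y) = 420 - 8*y)
-M(c(-1), 165) = -(420 - 8*165) = -(420 - 1320) = -1*(-900) = 900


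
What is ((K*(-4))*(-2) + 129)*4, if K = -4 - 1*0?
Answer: 388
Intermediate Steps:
K = -4 (K = -4 + 0 = -4)
((K*(-4))*(-2) + 129)*4 = (-4*(-4)*(-2) + 129)*4 = (16*(-2) + 129)*4 = (-32 + 129)*4 = 97*4 = 388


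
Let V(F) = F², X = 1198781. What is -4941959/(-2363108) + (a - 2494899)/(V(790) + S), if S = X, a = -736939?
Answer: 124674630125/391605879468 ≈ 0.31837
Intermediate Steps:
S = 1198781
-4941959/(-2363108) + (a - 2494899)/(V(790) + S) = -4941959/(-2363108) + (-736939 - 2494899)/(790² + 1198781) = -4941959*(-1/2363108) - 3231838/(624100 + 1198781) = 449269/214828 - 3231838/1822881 = 124674630125/391605879468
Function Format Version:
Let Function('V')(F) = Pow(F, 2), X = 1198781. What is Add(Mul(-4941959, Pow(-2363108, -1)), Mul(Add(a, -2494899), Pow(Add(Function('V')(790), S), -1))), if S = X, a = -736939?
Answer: Rational(124674630125, 391605879468) ≈ 0.31837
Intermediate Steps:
S = 1198781
Add(Mul(-4941959, Pow(-2363108, -1)), Mul(Add(a, -2494899), Pow(Add(Function('V')(790), S), -1))) = Add(Mul(-4941959, Pow(-2363108, -1)), Mul(Add(-736939, -2494899), Pow(Add(Pow(790, 2), 1198781), -1))) = Add(Mul(-4941959, Rational(-1, 2363108)), Mul(-3231838, Pow(Add(624100, 1198781), -1))) = Add(Rational(449269, 214828), Mul(-3231838, Pow(1822881, -1))) = Add(Rational(449269, 214828), Mul(-3231838, Rational(1, 1822881))) = Add(Rational(449269, 214828), Rational(-3231838, 1822881)) = Rational(124674630125, 391605879468)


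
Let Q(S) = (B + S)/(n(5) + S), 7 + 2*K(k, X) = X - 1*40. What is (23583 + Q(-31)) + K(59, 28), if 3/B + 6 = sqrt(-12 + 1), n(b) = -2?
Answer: 73127947/3102 + I*sqrt(11)/517 ≈ 23574.0 + 0.0064151*I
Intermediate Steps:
B = 3/(-6 + I*sqrt(11)) (B = 3/(-6 + sqrt(-12 + 1)) = 3/(-6 + sqrt(-11)) = 3/(-6 + I*sqrt(11)) ≈ -0.38298 - 0.2117*I)
K(k, X) = -47/2 + X/2 (K(k, X) = -7/2 + (X - 1*40)/2 = -7/2 + (X - 40)/2 = -7/2 + (-40 + X)/2 = -7/2 + (-20 + X/2) = -47/2 + X/2)
Q(S) = (-18/47 + S - 3*I*sqrt(11)/47)/(-2 + S) (Q(S) = ((-18/47 - 3*I*sqrt(11)/47) + S)/(-2 + S) = (-18/47 + S - 3*I*sqrt(11)/47)/(-2 + S))
(23583 + Q(-31)) + K(59, 28) = (23583 + (-18 + 47*(-31) - 3*I*sqrt(11))/(47*(-2 - 31))) + (-47/2 + (1/2)*28) = (23583 + (1/47)*(-18 - 1457 - 3*I*sqrt(11))/(-33)) + (-47/2 + 14) = (23583 + (1/47)*(-1/33)*(-1475 - 3*I*sqrt(11))) - 19/2 = (23583 + (1475/1551 + I*sqrt(11)/517)) - 19/2 = (36578708/1551 + I*sqrt(11)/517) - 19/2 = 73127947/3102 + I*sqrt(11)/517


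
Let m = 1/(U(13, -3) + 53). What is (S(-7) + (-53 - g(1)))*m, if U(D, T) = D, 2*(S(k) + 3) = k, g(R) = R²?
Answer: -11/12 ≈ -0.91667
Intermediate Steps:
S(k) = -3 + k/2
m = 1/66 (m = 1/(13 + 53) = 1/66 ≈ 0.015152)
(S(-7) + (-53 - g(1)))*m = ((-3 + (½)*(-7)) + (-53 - 1*1²))*(1/66) = ((-3 - 7/2) + (-53 - 1*1))*(1/66) = (-13/2 + (-53 - 1))*(1/66) = (-13/2 - 54)*(1/66) = -121/2*1/66 = -11/12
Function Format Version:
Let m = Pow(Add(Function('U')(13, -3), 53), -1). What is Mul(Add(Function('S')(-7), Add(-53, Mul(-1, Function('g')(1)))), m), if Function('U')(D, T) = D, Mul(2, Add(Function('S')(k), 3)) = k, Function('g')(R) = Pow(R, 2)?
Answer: Rational(-11, 12) ≈ -0.91667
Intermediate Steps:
Function('S')(k) = Add(-3, Mul(Rational(1, 2), k))
m = Rational(1, 66) (m = Pow(Add(13, 53), -1) = Pow(66, -1) = Rational(1, 66) ≈ 0.015152)
Mul(Add(Function('S')(-7), Add(-53, Mul(-1, Function('g')(1)))), m) = Mul(Add(Add(-3, Mul(Rational(1, 2), -7)), Add(-53, Mul(-1, Pow(1, 2)))), Rational(1, 66)) = Mul(Add(Add(-3, Rational(-7, 2)), Add(-53, Mul(-1, 1))), Rational(1, 66)) = Mul(Add(Rational(-13, 2), Add(-53, -1)), Rational(1, 66)) = Mul(Add(Rational(-13, 2), -54), Rational(1, 66)) = Mul(Rational(-121, 2), Rational(1, 66)) = Rational(-11, 12)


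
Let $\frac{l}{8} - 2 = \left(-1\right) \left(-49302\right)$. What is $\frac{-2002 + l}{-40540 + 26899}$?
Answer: $- \frac{130810}{4547} \approx -28.768$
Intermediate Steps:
$l = 394432$ ($l = 16 + 8 \left(\left(-1\right) \left(-49302\right)\right) = 16 + 8 \cdot 49302 = 16 + 394416 = 394432$)
$\frac{-2002 + l}{-40540 + 26899} = \frac{-2002 + 394432}{-40540 + 26899} = \frac{392430}{-13641} = 392430 \left(- \frac{1}{13641}\right) = - \frac{130810}{4547}$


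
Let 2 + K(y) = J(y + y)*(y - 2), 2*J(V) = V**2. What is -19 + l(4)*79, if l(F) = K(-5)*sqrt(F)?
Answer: -55635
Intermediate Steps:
J(V) = V**2/2
K(y) = -2 + 2*y**2*(-2 + y) (K(y) = -2 + ((y + y)**2/2)*(y - 2) = -2 + ((2*y)**2/2)*(-2 + y) = -2 + ((4*y**2)/2)*(-2 + y) = -2 + (2*y**2)*(-2 + y) = -2 + 2*y**2*(-2 + y))
l(F) = -352*sqrt(F) (l(F) = (-2 - 4*(-5)**2 + 2*(-5)**3)*sqrt(F) = (-2 - 4*25 + 2*(-125))*sqrt(F) = (-2 - 100 - 250)*sqrt(F) = -352*sqrt(F))
-19 + l(4)*79 = -19 - 352*sqrt(4)*79 = -19 - 352*2*79 = -19 - 704*79 = -19 - 55616 = -55635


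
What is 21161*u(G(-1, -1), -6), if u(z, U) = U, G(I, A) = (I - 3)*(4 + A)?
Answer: -126966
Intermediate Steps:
G(I, A) = (-3 + I)*(4 + A)
21161*u(G(-1, -1), -6) = 21161*(-6) = -126966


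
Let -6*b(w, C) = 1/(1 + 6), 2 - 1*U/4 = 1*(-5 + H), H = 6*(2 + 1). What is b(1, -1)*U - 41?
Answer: -839/21 ≈ -39.952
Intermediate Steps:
H = 18 (H = 6*3 = 18)
U = -44 (U = 8 - 4*(-5 + 18) = 8 - 4*13 = 8 - 52 = -44)
b(w, C) = -1/42 (b(w, C) = -1/(6*(1 + 6)) = -1/6/7 = -1/6*1/7 = -1/42)
b(1, -1)*U - 41 = -1/42*(-44) - 41 = 22/21 - 41 = -839/21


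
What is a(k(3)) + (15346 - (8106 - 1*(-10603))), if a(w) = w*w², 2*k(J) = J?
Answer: -26877/8 ≈ -3359.6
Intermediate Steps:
k(J) = J/2
a(w) = w³
a(k(3)) + (15346 - (8106 - 1*(-10603))) = ((½)*3)³ + (15346 - (8106 - 1*(-10603))) = (3/2)³ + (15346 - (8106 + 10603)) = 27/8 + (15346 - 1*18709) = 27/8 + (15346 - 18709) = 27/8 - 3363 = -26877/8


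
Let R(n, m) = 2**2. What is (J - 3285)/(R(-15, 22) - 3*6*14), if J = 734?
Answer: 2551/248 ≈ 10.286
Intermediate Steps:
R(n, m) = 4
(J - 3285)/(R(-15, 22) - 3*6*14) = (734 - 3285)/(4 - 3*6*14) = -2551/(4 - 18*14) = -2551/(4 - 252) = -2551/(-248) = -2551*(-1/248) = 2551/248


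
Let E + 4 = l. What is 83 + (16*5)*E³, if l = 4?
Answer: 83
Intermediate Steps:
E = 0 (E = -4 + 4 = 0)
83 + (16*5)*E³ = 83 + (16*5)*0³ = 83 + 80*0 = 83 + 0 = 83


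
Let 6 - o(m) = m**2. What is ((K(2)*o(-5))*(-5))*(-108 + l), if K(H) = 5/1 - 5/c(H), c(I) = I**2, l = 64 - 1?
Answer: -64125/4 ≈ -16031.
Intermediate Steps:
l = 63
o(m) = 6 - m**2
K(H) = 5 - 5/H**2 (K(H) = 5/1 - 5/H**2 = 5*1 - 5/H**2 = 5 - 5/H**2)
((K(2)*o(-5))*(-5))*(-108 + l) = (((5 - 5/2**2)*(6 - 1*(-5)**2))*(-5))*(-108 + 63) = (((5 - 5*1/4)*(6 - 1*25))*(-5))*(-45) = (((5 - 5/4)*(6 - 25))*(-5))*(-45) = (((15/4)*(-19))*(-5))*(-45) = -285/4*(-5)*(-45) = (1425/4)*(-45) = -64125/4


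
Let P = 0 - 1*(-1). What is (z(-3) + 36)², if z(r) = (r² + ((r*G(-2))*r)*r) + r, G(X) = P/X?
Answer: 12321/4 ≈ 3080.3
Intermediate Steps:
P = 1 (P = 0 + 1 = 1)
G(X) = 1/X
z(r) = r + r² - r³/2 (z(r) = (r² + ((r/(-2))*r)*r) + r = (r² + ((r*(-½))*r)*r) + r = (r² + ((-r/2)*r)*r) + r = (r² + (-r²/2)*r) + r = (r² - r³/2) + r = r + r² - r³/2)
(z(-3) + 36)² = (-3*(1 - 3 - ½*(-3)²) + 36)² = (-3*(1 - 3 - ½*9) + 36)² = (-3*(1 - 3 - 9/2) + 36)² = (-3*(-13/2) + 36)² = (39/2 + 36)² = (111/2)² = 12321/4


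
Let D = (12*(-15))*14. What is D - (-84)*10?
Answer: -1680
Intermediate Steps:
D = -2520 (D = -180*14 = -2520)
D - (-84)*10 = -2520 - (-84)*10 = -2520 - 1*(-840) = -2520 + 840 = -1680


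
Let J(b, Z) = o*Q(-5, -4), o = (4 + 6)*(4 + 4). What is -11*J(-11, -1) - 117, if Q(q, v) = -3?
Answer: 2523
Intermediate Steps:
o = 80 (o = 10*8 = 80)
J(b, Z) = -240 (J(b, Z) = 80*(-3) = -240)
-11*J(-11, -1) - 117 = -11*(-240) - 117 = 2640 - 117 = 2523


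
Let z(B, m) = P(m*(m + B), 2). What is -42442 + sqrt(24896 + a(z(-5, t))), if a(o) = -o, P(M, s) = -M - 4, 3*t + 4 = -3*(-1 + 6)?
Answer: -42442 + sqrt(224746)/3 ≈ -42284.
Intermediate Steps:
t = -19/3 (t = -4/3 + (-3*(-1 + 6))/3 = -4/3 + (-3*5)/3 = -4/3 + (1/3)*(-15) = -4/3 - 5 = -19/3 ≈ -6.3333)
P(M, s) = -4 - M
z(B, m) = -4 - m*(B + m) (z(B, m) = -4 - m*(m + B) = -4 - m*(B + m))
-42442 + sqrt(24896 + a(z(-5, t))) = -42442 + sqrt(24896 - (-4 - 1*(-19/3)*(-5 - 19/3))) = -42442 + sqrt(24896 - (-4 - 1*(-19/3)*(-34/3))) = -42442 + sqrt(24896 - (-4 - 646/9)) = -42442 + sqrt(24896 - 1*(-682/9)) = -42442 + sqrt(24896 + 682/9) = -42442 + sqrt(224746/9) = -42442 + sqrt(224746)/3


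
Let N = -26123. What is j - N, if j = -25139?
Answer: 984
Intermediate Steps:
j - N = -25139 - 1*(-26123) = -25139 + 26123 = 984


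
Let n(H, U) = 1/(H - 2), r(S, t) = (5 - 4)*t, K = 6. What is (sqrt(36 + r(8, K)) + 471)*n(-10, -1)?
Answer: -157/4 - sqrt(42)/12 ≈ -39.790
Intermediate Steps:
r(S, t) = t (r(S, t) = 1*t = t)
n(H, U) = 1/(-2 + H)
(sqrt(36 + r(8, K)) + 471)*n(-10, -1) = (sqrt(36 + 6) + 471)/(-2 - 10) = (sqrt(42) + 471)/(-12) = (471 + sqrt(42))*(-1/12) = -157/4 - sqrt(42)/12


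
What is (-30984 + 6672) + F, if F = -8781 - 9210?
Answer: -42303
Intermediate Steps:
F = -17991
(-30984 + 6672) + F = (-30984 + 6672) - 17991 = -24312 - 17991 = -42303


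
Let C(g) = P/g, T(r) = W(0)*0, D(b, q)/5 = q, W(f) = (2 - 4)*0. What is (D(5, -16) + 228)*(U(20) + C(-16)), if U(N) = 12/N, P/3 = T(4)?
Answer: 444/5 ≈ 88.800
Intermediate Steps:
W(f) = 0 (W(f) = -2*0 = 0)
D(b, q) = 5*q
T(r) = 0 (T(r) = 0*0 = 0)
P = 0 (P = 3*0 = 0)
C(g) = 0 (C(g) = 0/g = 0)
(D(5, -16) + 228)*(U(20) + C(-16)) = (5*(-16) + 228)*(12/20 + 0) = (-80 + 228)*(12*(1/20) + 0) = 148*(⅗ + 0) = 148*(⅗) = 444/5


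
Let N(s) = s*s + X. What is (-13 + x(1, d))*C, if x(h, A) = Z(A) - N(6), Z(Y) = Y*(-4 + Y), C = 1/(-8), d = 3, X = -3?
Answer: 49/8 ≈ 6.1250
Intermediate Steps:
C = -⅛ ≈ -0.12500
N(s) = -3 + s² (N(s) = s*s - 3 = s² - 3 = -3 + s²)
x(h, A) = -33 + A*(-4 + A) (x(h, A) = A*(-4 + A) - (-3 + 6²) = A*(-4 + A) - (-3 + 36) = A*(-4 + A) - 1*33 = A*(-4 + A) - 33 = -33 + A*(-4 + A))
(-13 + x(1, d))*C = (-13 + (-33 + 3*(-4 + 3)))*(-⅛) = (-13 + (-33 + 3*(-1)))*(-⅛) = (-13 + (-33 - 3))*(-⅛) = (-13 - 36)*(-⅛) = -49*(-⅛) = 49/8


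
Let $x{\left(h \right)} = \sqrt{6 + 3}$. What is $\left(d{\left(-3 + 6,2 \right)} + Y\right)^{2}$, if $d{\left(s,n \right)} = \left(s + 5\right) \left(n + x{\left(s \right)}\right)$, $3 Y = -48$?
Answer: $576$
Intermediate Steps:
$x{\left(h \right)} = 3$ ($x{\left(h \right)} = \sqrt{9} = 3$)
$Y = -16$ ($Y = \frac{1}{3} \left(-48\right) = -16$)
$d{\left(s,n \right)} = \left(3 + n\right) \left(5 + s\right)$ ($d{\left(s,n \right)} = \left(s + 5\right) \left(n + 3\right) = \left(5 + s\right) \left(3 + n\right) = \left(3 + n\right) \left(5 + s\right)$)
$\left(d{\left(-3 + 6,2 \right)} + Y\right)^{2} = \left(\left(15 + 3 \left(-3 + 6\right) + 5 \cdot 2 + 2 \left(-3 + 6\right)\right) - 16\right)^{2} = \left(\left(15 + 3 \cdot 3 + 10 + 2 \cdot 3\right) - 16\right)^{2} = \left(\left(15 + 9 + 10 + 6\right) - 16\right)^{2} = \left(40 - 16\right)^{2} = 24^{2} = 576$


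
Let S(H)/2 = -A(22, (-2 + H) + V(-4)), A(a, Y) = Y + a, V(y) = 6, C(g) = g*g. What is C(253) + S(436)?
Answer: 63085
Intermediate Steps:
C(g) = g²
S(H) = -52 - 2*H (S(H) = 2*(-(((-2 + H) + 6) + 22)) = 2*(-((4 + H) + 22)) = 2*(-(26 + H)) = 2*(-26 - H) = -52 - 2*H)
C(253) + S(436) = 253² + (-52 - 2*436) = 64009 + (-52 - 872) = 64009 - 924 = 63085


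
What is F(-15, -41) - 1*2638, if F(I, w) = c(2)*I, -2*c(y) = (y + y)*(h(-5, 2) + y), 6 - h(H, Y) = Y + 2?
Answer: -2518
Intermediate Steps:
h(H, Y) = 4 - Y (h(H, Y) = 6 - (Y + 2) = 6 - (2 + Y) = 6 + (-2 - Y) = 4 - Y)
c(y) = -y*(2 + y) (c(y) = -(y + y)*((4 - 1*2) + y)/2 = -2*y*((4 - 2) + y)/2 = -2*y*(2 + y)/2 = -y*(2 + y))
F(I, w) = -8*I (F(I, w) = (-1*2*(2 + 2))*I = (-1*2*4)*I = -8*I)
F(-15, -41) - 1*2638 = -8*(-15) - 1*2638 = 120 - 2638 = -2518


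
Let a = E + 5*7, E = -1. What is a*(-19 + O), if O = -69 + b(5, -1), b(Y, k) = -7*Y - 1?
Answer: -4216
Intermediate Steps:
b(Y, k) = -1 - 7*Y
a = 34 (a = -1 + 5*7 = -1 + 35 = 34)
O = -105 (O = -69 + (-1 - 7*5) = -69 + (-1 - 35) = -69 - 36 = -105)
a*(-19 + O) = 34*(-19 - 105) = 34*(-124) = -4216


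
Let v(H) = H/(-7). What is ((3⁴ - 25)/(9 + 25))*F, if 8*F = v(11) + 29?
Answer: 96/17 ≈ 5.6471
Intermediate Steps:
v(H) = -H/7 (v(H) = H*(-⅐) = -H/7)
F = 24/7 (F = (-⅐*11 + 29)/8 = (-11/7 + 29)/8 = (⅛)*(192/7) = 24/7 ≈ 3.4286)
((3⁴ - 25)/(9 + 25))*F = ((3⁴ - 25)/(9 + 25))*(24/7) = ((81 - 25)/34)*(24/7) = (56*(1/34))*(24/7) = (28/17)*(24/7) = 96/17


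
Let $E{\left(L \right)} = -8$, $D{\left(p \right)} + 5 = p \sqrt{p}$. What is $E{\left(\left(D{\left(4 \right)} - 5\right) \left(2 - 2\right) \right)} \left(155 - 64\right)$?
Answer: $-728$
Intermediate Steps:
$D{\left(p \right)} = -5 + p^{\frac{3}{2}}$ ($D{\left(p \right)} = -5 + p \sqrt{p} = -5 + p^{\frac{3}{2}}$)
$E{\left(\left(D{\left(4 \right)} - 5\right) \left(2 - 2\right) \right)} \left(155 - 64\right) = - 8 \left(155 - 64\right) = \left(-8\right) 91 = -728$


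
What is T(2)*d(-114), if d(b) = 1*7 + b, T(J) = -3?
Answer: 321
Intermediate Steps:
d(b) = 7 + b
T(2)*d(-114) = -3*(7 - 114) = -3*(-107) = 321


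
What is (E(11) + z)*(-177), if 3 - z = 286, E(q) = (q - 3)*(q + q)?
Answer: 18939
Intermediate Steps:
E(q) = 2*q*(-3 + q) (E(q) = (-3 + q)*(2*q) = 2*q*(-3 + q))
z = -283 (z = 3 - 1*286 = 3 - 286 = -283)
(E(11) + z)*(-177) = (2*11*(-3 + 11) - 283)*(-177) = (2*11*8 - 283)*(-177) = (176 - 283)*(-177) = -107*(-177) = 18939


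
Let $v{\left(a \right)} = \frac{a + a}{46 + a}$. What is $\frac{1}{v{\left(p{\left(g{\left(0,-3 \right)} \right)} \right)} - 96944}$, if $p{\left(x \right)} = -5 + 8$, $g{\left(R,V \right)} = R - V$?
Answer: $- \frac{49}{4750250} \approx -1.0315 \cdot 10^{-5}$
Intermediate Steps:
$p{\left(x \right)} = 3$
$v{\left(a \right)} = \frac{2 a}{46 + a}$
$\frac{1}{v{\left(p{\left(g{\left(0,-3 \right)} \right)} \right)} - 96944} = \frac{1}{2 \cdot 3 \frac{1}{46 + 3} - 96944} = \frac{1}{2 \cdot 3 \cdot \frac{1}{49} - 96944} = \frac{1}{\frac{6}{49} - 96944} = \frac{1}{- \frac{4750250}{49}} = - \frac{49}{4750250}$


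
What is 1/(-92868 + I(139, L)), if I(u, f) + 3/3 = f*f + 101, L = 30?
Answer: -1/91868 ≈ -1.0885e-5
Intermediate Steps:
I(u, f) = 100 + f² (I(u, f) = -1 + (f*f + 101) = -1 + (f² + 101) = -1 + (101 + f²) = 100 + f²)
1/(-92868 + I(139, L)) = 1/(-92868 + (100 + 30²)) = 1/(-92868 + (100 + 900)) = 1/(-92868 + 1000) = 1/(-91868) = -1/91868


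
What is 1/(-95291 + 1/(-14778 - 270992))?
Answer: -285770/27231309071 ≈ -1.0494e-5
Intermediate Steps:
1/(-95291 + 1/(-14778 - 270992)) = 1/(-95291 + 1/(-285770)) = 1/(-95291 - 1/285770) = 1/(-27231309071/285770) = -285770/27231309071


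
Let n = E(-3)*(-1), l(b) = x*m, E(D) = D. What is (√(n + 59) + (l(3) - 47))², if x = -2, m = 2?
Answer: (51 - √62)² ≈ 1859.9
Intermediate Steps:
l(b) = -4 (l(b) = -2*2 = -4)
n = 3 (n = -3*(-1) = 3)
(√(n + 59) + (l(3) - 47))² = (√(3 + 59) + (-4 - 47))² = (√62 - 51)² = (-51 + √62)²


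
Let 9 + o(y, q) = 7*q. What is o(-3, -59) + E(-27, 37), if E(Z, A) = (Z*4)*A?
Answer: -4418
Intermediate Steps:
o(y, q) = -9 + 7*q
E(Z, A) = 4*A*Z (E(Z, A) = (4*Z)*A = 4*A*Z)
o(-3, -59) + E(-27, 37) = (-9 + 7*(-59)) + 4*37*(-27) = (-9 - 413) - 3996 = -422 - 3996 = -4418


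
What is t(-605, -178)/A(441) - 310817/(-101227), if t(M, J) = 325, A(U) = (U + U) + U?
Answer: 63444238/19131903 ≈ 3.3161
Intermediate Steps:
A(U) = 3*U (A(U) = 2*U + U = 3*U)
t(-605, -178)/A(441) - 310817/(-101227) = 325/((3*441)) - 310817/(-101227) = 325/1323 - 310817*(-1/101227) = 325*(1/1323) + 310817/101227 = 325/1323 + 310817/101227 = 63444238/19131903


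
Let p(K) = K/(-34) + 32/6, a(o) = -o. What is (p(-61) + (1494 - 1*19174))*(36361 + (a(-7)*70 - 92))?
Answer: -22087662149/34 ≈ -6.4964e+8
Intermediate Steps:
p(K) = 16/3 - K/34 (p(K) = K*(-1/34) + 32*(⅙) = -K/34 + 16/3 = 16/3 - K/34)
(p(-61) + (1494 - 1*19174))*(36361 + (a(-7)*70 - 92)) = ((16/3 - 1/34*(-61)) + (1494 - 1*19174))*(36361 + (-1*(-7)*70 - 92)) = ((16/3 + 61/34) + (1494 - 19174))*(36361 + (7*70 - 92)) = (727/102 - 17680)*(36361 + (490 - 92)) = -1802633*(36361 + 398)/102 = -1802633/102*36759 = -22087662149/34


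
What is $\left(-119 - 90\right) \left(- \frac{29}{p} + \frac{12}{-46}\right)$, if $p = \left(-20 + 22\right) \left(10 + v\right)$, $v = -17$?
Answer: $- \frac{121847}{322} \approx -378.41$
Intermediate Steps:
$p = -14$ ($p = \left(-20 + 22\right) \left(10 - 17\right) = 2 \left(-7\right) = -14$)
$\left(-119 - 90\right) \left(- \frac{29}{p} + \frac{12}{-46}\right) = \left(-119 - 90\right) \left(- \frac{29}{-14} + \frac{12}{-46}\right) = - 209 \left(\left(-29\right) \left(- \frac{1}{14}\right) + 12 \left(- \frac{1}{46}\right)\right) = - 209 \left(\frac{29}{14} - \frac{6}{23}\right) = \left(-209\right) \frac{583}{322} = - \frac{121847}{322}$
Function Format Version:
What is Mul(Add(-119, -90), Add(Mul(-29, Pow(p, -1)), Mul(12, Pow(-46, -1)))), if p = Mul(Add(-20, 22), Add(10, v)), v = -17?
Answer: Rational(-121847, 322) ≈ -378.41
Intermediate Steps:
p = -14 (p = Mul(Add(-20, 22), Add(10, -17)) = Mul(2, -7) = -14)
Mul(Add(-119, -90), Add(Mul(-29, Pow(p, -1)), Mul(12, Pow(-46, -1)))) = Mul(Add(-119, -90), Add(Mul(-29, Pow(-14, -1)), Mul(12, Pow(-46, -1)))) = Mul(-209, Add(Mul(-29, Rational(-1, 14)), Mul(12, Rational(-1, 46)))) = Mul(-209, Add(Rational(29, 14), Rational(-6, 23))) = Mul(-209, Rational(583, 322)) = Rational(-121847, 322)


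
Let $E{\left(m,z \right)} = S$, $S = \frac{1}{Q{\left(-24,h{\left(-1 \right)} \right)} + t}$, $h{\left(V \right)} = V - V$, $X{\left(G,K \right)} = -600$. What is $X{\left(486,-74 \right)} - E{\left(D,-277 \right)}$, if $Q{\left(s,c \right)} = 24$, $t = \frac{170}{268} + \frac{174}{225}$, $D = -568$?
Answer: $- \frac{153218250}{255347} \approx -600.04$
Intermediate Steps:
$h{\left(V \right)} = 0$
$t = \frac{14147}{10050}$ ($t = 170 \cdot \frac{1}{268} + 174 \cdot \frac{1}{225} = \frac{85}{134} + \frac{58}{75} = \frac{14147}{10050} \approx 1.4077$)
$S = \frac{10050}{255347}$ ($S = \frac{1}{24 + \frac{14147}{10050}} = \frac{1}{\frac{255347}{10050}} = \frac{10050}{255347} \approx 0.039358$)
$E{\left(m,z \right)} = \frac{10050}{255347}$
$X{\left(486,-74 \right)} - E{\left(D,-277 \right)} = -600 - \frac{10050}{255347} = - \frac{153218250}{255347}$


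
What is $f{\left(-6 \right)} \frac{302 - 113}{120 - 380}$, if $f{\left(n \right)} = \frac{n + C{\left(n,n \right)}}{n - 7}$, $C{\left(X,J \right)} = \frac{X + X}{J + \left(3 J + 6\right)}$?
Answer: $- \frac{252}{845} \approx -0.29822$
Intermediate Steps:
$C{\left(X,J \right)} = \frac{2 X}{6 + 4 J}$ ($C{\left(X,J \right)} = \frac{2 X}{J + \left(6 + 3 J\right)} = \frac{2 X}{6 + 4 J}$)
$f{\left(n \right)} = \frac{n + \frac{n}{3 + 2 n}}{-7 + n}$ ($f{\left(n \right)} = \frac{n + \frac{n}{3 + 2 n}}{n - 7} = \frac{n + \frac{n}{3 + 2 n}}{-7 + n}$)
$f{\left(-6 \right)} \frac{302 - 113}{120 - 380} = 2 \left(-6\right) \frac{1}{-7 - 6} \frac{1}{3 + 2 \left(-6\right)} \left(2 - 6\right) \frac{302 - 113}{120 - 380} = 2 \left(-6\right) \frac{1}{-13} \frac{1}{3 - 12} \left(-4\right) \frac{189}{-260} = 2 \left(-6\right) \left(- \frac{1}{13}\right) \frac{1}{-9} \left(-4\right) 189 \left(- \frac{1}{260}\right) = 2 \left(-6\right) \left(- \frac{1}{13}\right) \left(- \frac{1}{9}\right) \left(-4\right) \left(- \frac{189}{260}\right) = \frac{16}{39} \left(- \frac{189}{260}\right) = - \frac{252}{845}$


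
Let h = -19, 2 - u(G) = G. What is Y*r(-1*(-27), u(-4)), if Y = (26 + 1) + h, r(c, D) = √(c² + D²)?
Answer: 24*√85 ≈ 221.27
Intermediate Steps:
u(G) = 2 - G
r(c, D) = √(D² + c²)
Y = 8 (Y = (26 + 1) - 19 = 27 - 19 = 8)
Y*r(-1*(-27), u(-4)) = 8*√((2 - 1*(-4))² + (-1*(-27))²) = 8*√((2 + 4)² + 27²) = 8*√(6² + 729) = 8*√(36 + 729) = 8*√765 = 8*(3*√85) = 24*√85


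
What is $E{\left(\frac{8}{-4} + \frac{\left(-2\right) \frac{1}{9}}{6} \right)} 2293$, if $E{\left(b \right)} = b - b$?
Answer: $0$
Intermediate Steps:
$E{\left(b \right)} = 0$
$E{\left(\frac{8}{-4} + \frac{\left(-2\right) \frac{1}{9}}{6} \right)} 2293 = 0 \cdot 2293 = 0$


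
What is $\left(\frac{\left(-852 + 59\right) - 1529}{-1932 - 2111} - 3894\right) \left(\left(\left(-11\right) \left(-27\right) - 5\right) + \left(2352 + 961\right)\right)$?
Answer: $- \frac{56746737600}{4043} \approx -1.4036 \cdot 10^{7}$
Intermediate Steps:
$\left(\frac{\left(-852 + 59\right) - 1529}{-1932 - 2111} - 3894\right) \left(\left(\left(-11\right) \left(-27\right) - 5\right) + \left(2352 + 961\right)\right) = \left(\frac{-793 - 1529}{-4043} - 3894\right) \left(\left(297 - 5\right) + 3313\right) = \left(\left(-2322\right) \left(- \frac{1}{4043}\right) - 3894\right) \left(292 + 3313\right) = \left(\frac{2322}{4043} - 3894\right) 3605 = \left(- \frac{15741120}{4043}\right) 3605 = - \frac{56746737600}{4043}$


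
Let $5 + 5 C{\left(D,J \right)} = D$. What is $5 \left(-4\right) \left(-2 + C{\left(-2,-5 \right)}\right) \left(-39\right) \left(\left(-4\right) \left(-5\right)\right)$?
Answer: $-53040$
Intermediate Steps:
$C{\left(D,J \right)} = -1 + \frac{D}{5}$
$5 \left(-4\right) \left(-2 + C{\left(-2,-5 \right)}\right) \left(-39\right) \left(\left(-4\right) \left(-5\right)\right) = 5 \left(-4\right) \left(-2 + \left(-1 + \frac{1}{5} \left(-2\right)\right)\right) \left(-39\right) \left(\left(-4\right) \left(-5\right)\right) = - 20 \left(-2 - \frac{7}{5}\right) \left(-39\right) 20 = \left(-20\right) \left(- \frac{17}{5}\right) \left(-39\right) 20 = 68 \left(-39\right) 20 = \left(-2652\right) 20 = -53040$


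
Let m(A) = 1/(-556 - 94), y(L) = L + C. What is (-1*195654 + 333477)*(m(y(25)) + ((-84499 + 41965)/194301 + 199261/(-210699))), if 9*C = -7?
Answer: -158404327391409001/985569154050 ≈ -1.6072e+5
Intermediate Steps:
C = -7/9 (C = (⅑)*(-7) = -7/9 ≈ -0.77778)
y(L) = -7/9 + L (y(L) = L - 7/9 = -7/9 + L)
m(A) = -1/650 (m(A) = 1/(-650) = -1/650)
(-1*195654 + 333477)*(m(y(25)) + ((-84499 + 41965)/194301 + 199261/(-210699))) = (-1*195654 + 333477)*(-1/650 + ((-84499 + 41965)/194301 + 199261/(-210699))) = (-195654 + 333477)*(-1/650 + (-42534*1/194301 + 199261*(-1/210699))) = 137823*(-1/650 + (-4726/21589 - 199261/210699)) = 137823*(-1/650 - 5297609203/4548780711) = 137823*(-3447994762661/2956707462150) = -158404327391409001/985569154050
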